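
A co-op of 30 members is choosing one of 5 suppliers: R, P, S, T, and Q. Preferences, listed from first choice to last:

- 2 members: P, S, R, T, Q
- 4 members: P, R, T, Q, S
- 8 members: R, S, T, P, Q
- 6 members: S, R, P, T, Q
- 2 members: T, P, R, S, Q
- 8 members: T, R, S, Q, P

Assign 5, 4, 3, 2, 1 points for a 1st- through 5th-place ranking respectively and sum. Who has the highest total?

R: 2·3 + 4·4 + 8·5 + 6·4 + 2·3 + 8·4 = 124
P: 2·5 + 4·5 + 8·2 + 6·3 + 2·4 + 8·1 = 80
S: 2·4 + 4·1 + 8·4 + 6·5 + 2·2 + 8·3 = 102
T: 2·2 + 4·3 + 8·3 + 6·2 + 2·5 + 8·5 = 102
Q: 2·1 + 4·2 + 8·1 + 6·1 + 2·1 + 8·2 = 42
R has the highest Borda score (124).

R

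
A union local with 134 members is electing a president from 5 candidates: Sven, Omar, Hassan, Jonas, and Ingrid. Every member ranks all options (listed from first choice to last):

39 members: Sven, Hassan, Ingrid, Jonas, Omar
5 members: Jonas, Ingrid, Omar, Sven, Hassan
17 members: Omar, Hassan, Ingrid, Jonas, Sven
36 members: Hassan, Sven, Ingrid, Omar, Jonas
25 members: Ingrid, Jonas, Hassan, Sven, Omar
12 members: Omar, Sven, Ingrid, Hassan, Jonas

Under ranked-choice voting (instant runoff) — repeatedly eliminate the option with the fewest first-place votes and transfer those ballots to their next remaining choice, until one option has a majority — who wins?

Hassan

Round 1: Sven 39, Omar 29, Hassan 36, Jonas 5, Ingrid 25. Eliminate Jonas.
Round 2: Sven 39, Omar 29, Hassan 36, Ingrid 30. Eliminate Omar.
Round 3: Sven 51, Hassan 53, Ingrid 30. Eliminate Ingrid.
Round 4: Sven 56, Hassan 78. Hassan has a majority.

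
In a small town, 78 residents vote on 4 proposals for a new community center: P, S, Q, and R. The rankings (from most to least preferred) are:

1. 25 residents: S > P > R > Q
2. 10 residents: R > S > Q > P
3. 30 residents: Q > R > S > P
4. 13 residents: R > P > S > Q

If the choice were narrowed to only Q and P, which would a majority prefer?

Voters preferring Q to P: 40; preferring P to Q: 38.
Q wins the head-to-head.

Q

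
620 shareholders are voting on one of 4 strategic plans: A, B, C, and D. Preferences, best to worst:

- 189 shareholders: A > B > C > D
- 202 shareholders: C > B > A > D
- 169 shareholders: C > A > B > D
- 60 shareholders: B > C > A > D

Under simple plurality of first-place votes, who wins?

C

First-place votes: A 189, B 60, C 371, D 0.
C has the most first-place votes.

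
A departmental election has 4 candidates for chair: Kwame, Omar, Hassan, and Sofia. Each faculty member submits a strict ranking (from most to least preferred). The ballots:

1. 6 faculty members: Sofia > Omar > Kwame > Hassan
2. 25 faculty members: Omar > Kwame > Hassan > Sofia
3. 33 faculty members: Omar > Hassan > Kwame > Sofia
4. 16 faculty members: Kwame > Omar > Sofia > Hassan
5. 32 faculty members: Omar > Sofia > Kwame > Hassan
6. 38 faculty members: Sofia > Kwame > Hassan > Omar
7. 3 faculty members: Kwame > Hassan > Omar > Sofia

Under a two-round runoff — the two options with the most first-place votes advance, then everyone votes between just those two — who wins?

Round 1 first-place votes: Kwame 19, Omar 90, Hassan 0, Sofia 44.
Omar and Sofia advance.
Runoff: Omar is preferred to Sofia by 109 voters; Sofia by 44.
Omar wins the runoff.

Omar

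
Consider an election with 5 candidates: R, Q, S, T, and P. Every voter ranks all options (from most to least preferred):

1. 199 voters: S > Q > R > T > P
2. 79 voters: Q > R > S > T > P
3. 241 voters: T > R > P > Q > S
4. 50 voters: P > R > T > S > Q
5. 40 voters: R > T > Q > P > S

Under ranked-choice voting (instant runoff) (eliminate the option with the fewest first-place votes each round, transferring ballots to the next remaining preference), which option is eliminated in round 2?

Round 1: R 40, Q 79, S 199, T 241, P 50. Eliminate R.
Round 2: Q 79, S 199, T 281, P 50. Eliminate P.

P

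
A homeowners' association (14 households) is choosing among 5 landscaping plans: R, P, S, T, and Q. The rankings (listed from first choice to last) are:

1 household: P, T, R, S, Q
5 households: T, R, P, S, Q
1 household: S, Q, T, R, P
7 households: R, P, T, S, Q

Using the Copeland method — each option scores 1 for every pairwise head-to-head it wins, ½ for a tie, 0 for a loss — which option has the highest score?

R

R: beats P, S, and Q; ties T → score 3.5.
P: beats S, T, and Q; loses to R → score 3.
S: beats Q; loses to R, P, and T → score 1.
T: beats S and Q; ties R; loses to P → score 2.5.
Q: loses to R, P, S, and T → score 0.
R has the best pairwise record.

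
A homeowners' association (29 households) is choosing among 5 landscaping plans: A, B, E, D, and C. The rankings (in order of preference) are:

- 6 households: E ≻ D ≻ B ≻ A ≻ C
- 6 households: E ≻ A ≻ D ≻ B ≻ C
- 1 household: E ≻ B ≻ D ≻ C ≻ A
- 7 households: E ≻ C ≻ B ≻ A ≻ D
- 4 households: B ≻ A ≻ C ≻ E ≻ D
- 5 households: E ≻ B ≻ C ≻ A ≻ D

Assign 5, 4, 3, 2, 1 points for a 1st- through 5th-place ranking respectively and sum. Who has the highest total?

A: 6·2 + 6·4 + 1·1 + 7·2 + 4·4 + 5·2 = 77
B: 6·3 + 6·2 + 1·4 + 7·3 + 4·5 + 5·4 = 95
E: 6·5 + 6·5 + 1·5 + 7·5 + 4·2 + 5·5 = 133
D: 6·4 + 6·3 + 1·3 + 7·1 + 4·1 + 5·1 = 61
C: 6·1 + 6·1 + 1·2 + 7·4 + 4·3 + 5·3 = 69
E has the highest Borda score (133).

E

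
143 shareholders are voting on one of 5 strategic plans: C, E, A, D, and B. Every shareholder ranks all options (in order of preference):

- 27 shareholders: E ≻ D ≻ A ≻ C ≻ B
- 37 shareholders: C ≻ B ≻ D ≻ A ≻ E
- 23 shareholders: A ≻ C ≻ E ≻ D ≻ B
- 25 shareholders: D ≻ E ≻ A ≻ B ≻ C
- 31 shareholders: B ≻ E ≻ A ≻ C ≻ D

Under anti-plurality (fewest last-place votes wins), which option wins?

A

Last-place votes: C 25, E 37, A 0, D 31, B 50.
A is ranked last by the fewest voters, so A wins.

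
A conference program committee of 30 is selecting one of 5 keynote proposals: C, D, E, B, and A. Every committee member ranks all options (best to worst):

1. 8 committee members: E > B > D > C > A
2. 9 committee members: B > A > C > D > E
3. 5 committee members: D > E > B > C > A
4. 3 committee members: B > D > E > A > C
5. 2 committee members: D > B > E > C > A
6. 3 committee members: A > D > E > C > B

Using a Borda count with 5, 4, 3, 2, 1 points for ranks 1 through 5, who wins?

C: 8·2 + 9·3 + 5·2 + 3·1 + 2·2 + 3·2 = 66
D: 8·3 + 9·2 + 5·5 + 3·4 + 2·5 + 3·4 = 101
E: 8·5 + 9·1 + 5·4 + 3·3 + 2·3 + 3·3 = 93
B: 8·4 + 9·5 + 5·3 + 3·5 + 2·4 + 3·1 = 118
A: 8·1 + 9·4 + 5·1 + 3·2 + 2·1 + 3·5 = 72
B has the highest Borda score (118).

B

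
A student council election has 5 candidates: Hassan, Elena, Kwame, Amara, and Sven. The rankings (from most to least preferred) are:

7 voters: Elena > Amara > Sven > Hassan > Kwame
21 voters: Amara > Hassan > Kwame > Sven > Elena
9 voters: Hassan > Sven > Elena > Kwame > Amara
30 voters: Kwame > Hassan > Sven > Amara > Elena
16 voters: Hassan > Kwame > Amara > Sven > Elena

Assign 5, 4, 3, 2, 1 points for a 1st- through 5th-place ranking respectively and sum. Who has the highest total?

Hassan: 7·2 + 21·4 + 9·5 + 30·4 + 16·5 = 343
Elena: 7·5 + 21·1 + 9·3 + 30·1 + 16·1 = 129
Kwame: 7·1 + 21·3 + 9·2 + 30·5 + 16·4 = 302
Amara: 7·4 + 21·5 + 9·1 + 30·2 + 16·3 = 250
Sven: 7·3 + 21·2 + 9·4 + 30·3 + 16·2 = 221
Hassan has the highest Borda score (343).

Hassan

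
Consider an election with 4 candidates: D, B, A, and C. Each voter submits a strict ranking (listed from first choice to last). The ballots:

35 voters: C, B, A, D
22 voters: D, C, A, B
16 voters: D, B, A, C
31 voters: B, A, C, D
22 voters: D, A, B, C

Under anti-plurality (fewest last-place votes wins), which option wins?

Last-place votes: D 66, B 22, A 0, C 38.
A is ranked last by the fewest voters, so A wins.

A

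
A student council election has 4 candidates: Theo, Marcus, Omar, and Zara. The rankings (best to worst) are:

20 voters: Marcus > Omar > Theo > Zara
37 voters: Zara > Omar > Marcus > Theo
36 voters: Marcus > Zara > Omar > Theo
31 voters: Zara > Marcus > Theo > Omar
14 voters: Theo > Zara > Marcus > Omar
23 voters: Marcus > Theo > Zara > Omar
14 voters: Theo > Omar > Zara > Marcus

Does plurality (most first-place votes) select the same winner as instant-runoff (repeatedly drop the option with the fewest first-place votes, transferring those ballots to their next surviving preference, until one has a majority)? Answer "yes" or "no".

no

Plurality — first-place votes: Theo 28, Marcus 79, Omar 0, Zara 68. Winner: Marcus.
Instant-runoff — R1 Theo 28, Marcus 79, Omar 0, Zara 68 (Omar out); R2 Theo 28, Marcus 79, Zara 68 (Theo out); R3 Marcus 79, Zara 96 (Zara winner). Winner: Zara.
The two methods disagree.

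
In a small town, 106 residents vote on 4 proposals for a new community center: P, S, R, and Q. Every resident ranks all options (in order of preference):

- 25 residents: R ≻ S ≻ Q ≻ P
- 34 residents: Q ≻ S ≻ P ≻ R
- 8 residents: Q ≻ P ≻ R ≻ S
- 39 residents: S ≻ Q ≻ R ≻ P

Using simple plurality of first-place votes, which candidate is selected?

First-place votes: P 0, S 39, R 25, Q 42.
Q has the most first-place votes.

Q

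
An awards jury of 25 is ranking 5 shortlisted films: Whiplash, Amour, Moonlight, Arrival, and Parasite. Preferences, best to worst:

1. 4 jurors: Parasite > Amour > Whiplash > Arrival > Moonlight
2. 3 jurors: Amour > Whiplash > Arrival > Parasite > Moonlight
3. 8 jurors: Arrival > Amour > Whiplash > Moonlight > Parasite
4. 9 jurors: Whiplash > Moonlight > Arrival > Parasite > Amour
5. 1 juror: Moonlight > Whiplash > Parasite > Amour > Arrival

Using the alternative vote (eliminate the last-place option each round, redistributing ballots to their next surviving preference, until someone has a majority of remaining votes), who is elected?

Whiplash

Round 1: Whiplash 9, Amour 3, Moonlight 1, Arrival 8, Parasite 4. Eliminate Moonlight.
Round 2: Whiplash 10, Amour 3, Arrival 8, Parasite 4. Eliminate Amour.
Round 3: Whiplash 13, Arrival 8, Parasite 4. Whiplash has a majority.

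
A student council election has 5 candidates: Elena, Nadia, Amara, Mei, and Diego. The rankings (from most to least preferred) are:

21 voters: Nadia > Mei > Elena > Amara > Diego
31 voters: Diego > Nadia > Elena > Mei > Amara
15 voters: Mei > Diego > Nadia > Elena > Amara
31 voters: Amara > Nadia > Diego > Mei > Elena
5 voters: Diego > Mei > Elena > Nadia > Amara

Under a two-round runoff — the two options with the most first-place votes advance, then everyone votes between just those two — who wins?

Amara

Round 1 first-place votes: Elena 0, Nadia 21, Amara 31, Mei 15, Diego 36.
Diego and Amara advance.
Runoff: Diego is preferred to Amara by 51 voters; Amara by 52.
Amara wins the runoff.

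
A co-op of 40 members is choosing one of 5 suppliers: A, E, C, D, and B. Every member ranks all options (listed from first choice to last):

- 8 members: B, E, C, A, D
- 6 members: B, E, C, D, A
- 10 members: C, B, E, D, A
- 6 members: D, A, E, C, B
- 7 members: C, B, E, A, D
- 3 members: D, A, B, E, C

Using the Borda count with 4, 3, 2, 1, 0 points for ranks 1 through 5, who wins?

B

A: 8·1 + 6·0 + 10·0 + 6·3 + 7·1 + 3·3 = 42
E: 8·3 + 6·3 + 10·2 + 6·2 + 7·2 + 3·1 = 91
C: 8·2 + 6·2 + 10·4 + 6·1 + 7·4 + 3·0 = 102
D: 8·0 + 6·1 + 10·1 + 6·4 + 7·0 + 3·4 = 52
B: 8·4 + 6·4 + 10·3 + 6·0 + 7·3 + 3·2 = 113
B has the highest Borda score (113).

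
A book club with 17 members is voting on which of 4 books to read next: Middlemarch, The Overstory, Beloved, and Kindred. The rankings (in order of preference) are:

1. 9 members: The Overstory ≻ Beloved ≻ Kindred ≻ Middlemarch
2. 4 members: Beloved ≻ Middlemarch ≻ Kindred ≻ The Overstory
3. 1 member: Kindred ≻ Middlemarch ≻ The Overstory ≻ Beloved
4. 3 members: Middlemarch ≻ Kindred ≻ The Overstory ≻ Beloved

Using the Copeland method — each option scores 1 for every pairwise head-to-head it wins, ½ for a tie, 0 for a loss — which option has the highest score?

The Overstory

Middlemarch: loses to The Overstory, Beloved, and Kindred → score 0.
The Overstory: beats Middlemarch, Beloved, and Kindred → score 3.
Beloved: beats Middlemarch and Kindred; loses to The Overstory → score 2.
Kindred: beats Middlemarch; loses to The Overstory and Beloved → score 1.
The Overstory has the best pairwise record.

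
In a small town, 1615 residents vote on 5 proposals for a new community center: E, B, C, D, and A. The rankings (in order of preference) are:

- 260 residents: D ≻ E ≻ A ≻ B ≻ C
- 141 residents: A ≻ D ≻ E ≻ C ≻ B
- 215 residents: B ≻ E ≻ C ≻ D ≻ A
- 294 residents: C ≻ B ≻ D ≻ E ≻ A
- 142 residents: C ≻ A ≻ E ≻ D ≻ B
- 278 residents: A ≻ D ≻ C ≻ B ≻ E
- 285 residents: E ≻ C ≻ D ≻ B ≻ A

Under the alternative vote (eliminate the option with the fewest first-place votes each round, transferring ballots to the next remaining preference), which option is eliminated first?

Round 1: E 285, B 215, C 436, D 260, A 419. Eliminate B.

B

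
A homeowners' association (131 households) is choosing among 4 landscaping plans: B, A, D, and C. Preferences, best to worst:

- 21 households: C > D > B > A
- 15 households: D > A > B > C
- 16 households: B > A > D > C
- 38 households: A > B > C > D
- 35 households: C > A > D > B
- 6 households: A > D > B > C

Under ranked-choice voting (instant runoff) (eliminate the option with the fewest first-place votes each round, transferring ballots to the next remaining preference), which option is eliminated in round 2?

B

Round 1: B 16, A 44, D 15, C 56. Eliminate D.
Round 2: B 16, A 59, C 56. Eliminate B.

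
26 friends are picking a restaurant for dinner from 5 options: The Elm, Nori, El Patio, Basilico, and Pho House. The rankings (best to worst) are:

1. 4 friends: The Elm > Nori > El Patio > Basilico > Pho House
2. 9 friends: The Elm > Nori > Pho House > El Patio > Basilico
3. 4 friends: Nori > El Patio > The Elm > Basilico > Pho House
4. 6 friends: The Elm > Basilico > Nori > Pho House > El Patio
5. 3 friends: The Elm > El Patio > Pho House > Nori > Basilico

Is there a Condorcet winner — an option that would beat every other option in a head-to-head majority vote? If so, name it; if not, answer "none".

The Elm vs Nori: 22–4 for The Elm.
The Elm vs El Patio: 22–4 for The Elm.
The Elm vs Basilico: 26–0 for The Elm.
The Elm vs Pho House: 26–0 for The Elm.
The Elm beats every other option head-to-head.

The Elm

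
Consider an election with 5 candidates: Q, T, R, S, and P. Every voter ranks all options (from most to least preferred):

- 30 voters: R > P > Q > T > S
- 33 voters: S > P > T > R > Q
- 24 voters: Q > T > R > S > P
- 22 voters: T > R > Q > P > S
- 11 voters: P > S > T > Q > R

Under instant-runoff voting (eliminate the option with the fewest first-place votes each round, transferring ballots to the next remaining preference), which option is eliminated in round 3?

Q

Round 1: Q 24, T 22, R 30, S 33, P 11. Eliminate P.
Round 2: Q 24, T 22, R 30, S 44. Eliminate T.
Round 3: Q 24, R 52, S 44. Eliminate Q.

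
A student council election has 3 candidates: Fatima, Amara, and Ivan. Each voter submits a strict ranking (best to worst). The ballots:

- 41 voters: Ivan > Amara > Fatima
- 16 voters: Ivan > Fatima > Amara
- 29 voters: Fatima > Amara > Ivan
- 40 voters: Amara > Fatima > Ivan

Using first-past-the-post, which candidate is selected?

Ivan

First-place votes: Fatima 29, Amara 40, Ivan 57.
Ivan has the most first-place votes.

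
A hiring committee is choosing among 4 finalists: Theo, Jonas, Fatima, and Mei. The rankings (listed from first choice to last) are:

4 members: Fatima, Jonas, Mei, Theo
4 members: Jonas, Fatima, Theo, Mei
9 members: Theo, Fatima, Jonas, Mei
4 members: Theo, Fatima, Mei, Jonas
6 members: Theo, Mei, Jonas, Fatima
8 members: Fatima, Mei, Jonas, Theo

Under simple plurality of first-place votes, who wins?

First-place votes: Theo 19, Jonas 4, Fatima 12, Mei 0.
Theo has the most first-place votes.

Theo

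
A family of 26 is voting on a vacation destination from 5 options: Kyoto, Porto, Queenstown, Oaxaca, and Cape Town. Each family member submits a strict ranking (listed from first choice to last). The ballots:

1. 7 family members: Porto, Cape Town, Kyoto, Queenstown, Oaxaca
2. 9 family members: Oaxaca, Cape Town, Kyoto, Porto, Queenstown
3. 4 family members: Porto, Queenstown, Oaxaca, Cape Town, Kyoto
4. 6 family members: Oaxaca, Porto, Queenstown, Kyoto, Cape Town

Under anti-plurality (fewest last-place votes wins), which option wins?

Last-place votes: Kyoto 4, Porto 0, Queenstown 9, Oaxaca 7, Cape Town 6.
Porto is ranked last by the fewest voters, so Porto wins.

Porto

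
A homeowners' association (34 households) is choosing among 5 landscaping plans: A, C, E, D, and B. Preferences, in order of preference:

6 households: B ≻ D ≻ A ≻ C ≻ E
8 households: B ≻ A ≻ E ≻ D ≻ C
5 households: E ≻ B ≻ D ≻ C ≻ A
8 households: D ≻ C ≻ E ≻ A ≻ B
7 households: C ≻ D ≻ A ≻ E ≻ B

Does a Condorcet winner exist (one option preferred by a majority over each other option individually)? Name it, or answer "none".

none

Checking pairwise contests:
C beats A 20–14.
D beats C 27–7.
A beats E 21–13.
B beats D 19–15.
E beats B 20–14.
Every option loses at least one head-to-head, so there is no Condorcet winner.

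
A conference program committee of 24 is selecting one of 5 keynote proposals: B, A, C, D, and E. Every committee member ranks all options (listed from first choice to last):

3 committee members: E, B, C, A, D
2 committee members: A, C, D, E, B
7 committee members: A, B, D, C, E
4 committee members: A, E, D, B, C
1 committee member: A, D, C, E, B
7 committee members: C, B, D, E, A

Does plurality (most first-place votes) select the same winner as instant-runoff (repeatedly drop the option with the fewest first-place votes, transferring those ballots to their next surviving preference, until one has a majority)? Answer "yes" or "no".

yes

Plurality — first-place votes: B 0, A 14, C 7, D 0, E 3. Winner: A.
Instant-runoff — R1 B 0, A 14, C 7, D 0, E 3 (A winner). Winner: A.
The two methods agree.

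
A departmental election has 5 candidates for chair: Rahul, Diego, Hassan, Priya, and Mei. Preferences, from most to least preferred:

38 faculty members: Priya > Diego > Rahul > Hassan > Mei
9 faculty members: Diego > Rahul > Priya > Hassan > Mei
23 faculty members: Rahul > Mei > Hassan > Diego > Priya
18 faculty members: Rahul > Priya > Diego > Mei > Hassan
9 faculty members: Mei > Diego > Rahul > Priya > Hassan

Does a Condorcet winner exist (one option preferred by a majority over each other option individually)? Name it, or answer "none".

Checking pairwise contests:
Diego beats Rahul 56–41.
Priya beats Diego 56–41.
Rahul beats Hassan 97–0.
Rahul beats Priya 59–38.
Rahul beats Mei 88–9.
Every option loses at least one head-to-head, so there is no Condorcet winner.

none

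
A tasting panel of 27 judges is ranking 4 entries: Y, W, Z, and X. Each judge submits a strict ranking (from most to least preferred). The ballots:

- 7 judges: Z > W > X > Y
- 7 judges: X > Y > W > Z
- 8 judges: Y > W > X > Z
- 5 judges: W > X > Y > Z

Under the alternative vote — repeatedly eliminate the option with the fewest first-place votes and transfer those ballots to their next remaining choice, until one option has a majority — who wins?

Round 1: Y 8, W 5, Z 7, X 7. Eliminate W.
Round 2: Y 8, Z 7, X 12. Eliminate Z.
Round 3: Y 8, X 19. X has a majority.

X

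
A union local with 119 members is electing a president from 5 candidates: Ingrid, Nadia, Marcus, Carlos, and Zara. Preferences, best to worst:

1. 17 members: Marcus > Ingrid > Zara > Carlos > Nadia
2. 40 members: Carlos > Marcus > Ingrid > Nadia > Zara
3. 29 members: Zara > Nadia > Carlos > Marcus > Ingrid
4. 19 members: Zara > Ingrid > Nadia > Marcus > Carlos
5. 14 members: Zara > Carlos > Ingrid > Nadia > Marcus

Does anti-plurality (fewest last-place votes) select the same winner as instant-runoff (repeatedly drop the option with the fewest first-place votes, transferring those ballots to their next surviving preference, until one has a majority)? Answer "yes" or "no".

no

Anti-plurality — last-place votes: Ingrid 29, Nadia 17, Marcus 14, Carlos 19, Zara 40. Winner: Marcus.
Instant-runoff — R1 Ingrid 0, Nadia 0, Marcus 17, Carlos 40, Zara 62 (Zara winner). Winner: Zara.
The two methods disagree.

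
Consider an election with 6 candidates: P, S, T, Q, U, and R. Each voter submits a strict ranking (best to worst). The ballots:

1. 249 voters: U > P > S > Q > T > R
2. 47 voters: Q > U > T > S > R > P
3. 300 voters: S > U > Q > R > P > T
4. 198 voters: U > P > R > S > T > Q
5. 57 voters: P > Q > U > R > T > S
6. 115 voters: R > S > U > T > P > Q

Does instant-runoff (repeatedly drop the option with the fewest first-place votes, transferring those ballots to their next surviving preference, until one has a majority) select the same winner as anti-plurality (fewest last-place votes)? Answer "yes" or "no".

Instant-runoff — R1 P 57, S 300, T 0, Q 47, U 447, R 115 (T out); R2 P 57, S 300, Q 47, U 447, R 115 (Q out); R3 P 57, S 300, U 494, R 115 (U winner). Winner: U.
Anti-plurality — last-place votes: P 47, S 57, T 300, Q 313, U 0, R 249. Winner: U.
The two methods agree.

yes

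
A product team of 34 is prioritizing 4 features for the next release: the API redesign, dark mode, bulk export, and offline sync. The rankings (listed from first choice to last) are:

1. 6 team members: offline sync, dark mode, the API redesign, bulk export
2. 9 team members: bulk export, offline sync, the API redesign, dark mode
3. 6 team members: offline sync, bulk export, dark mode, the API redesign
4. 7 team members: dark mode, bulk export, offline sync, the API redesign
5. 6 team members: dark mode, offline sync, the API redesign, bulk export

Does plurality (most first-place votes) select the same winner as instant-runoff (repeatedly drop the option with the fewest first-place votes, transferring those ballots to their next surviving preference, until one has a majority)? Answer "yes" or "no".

Plurality — first-place votes: the API redesign 0, dark mode 13, bulk export 9, offline sync 12. Winner: dark mode.
Instant-runoff — R1 the API redesign 0, dark mode 13, bulk export 9, offline sync 12 (the API redesign out); R2 dark mode 13, bulk export 9, offline sync 12 (bulk export out); R3 dark mode 13, offline sync 21 (offline sync winner). Winner: offline sync.
The two methods disagree.

no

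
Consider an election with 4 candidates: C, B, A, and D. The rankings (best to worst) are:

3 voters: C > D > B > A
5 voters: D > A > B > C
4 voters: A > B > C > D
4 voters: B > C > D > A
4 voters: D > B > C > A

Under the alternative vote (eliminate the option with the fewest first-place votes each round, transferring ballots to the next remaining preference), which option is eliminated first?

Round 1: C 3, B 4, A 4, D 9. Eliminate C.

C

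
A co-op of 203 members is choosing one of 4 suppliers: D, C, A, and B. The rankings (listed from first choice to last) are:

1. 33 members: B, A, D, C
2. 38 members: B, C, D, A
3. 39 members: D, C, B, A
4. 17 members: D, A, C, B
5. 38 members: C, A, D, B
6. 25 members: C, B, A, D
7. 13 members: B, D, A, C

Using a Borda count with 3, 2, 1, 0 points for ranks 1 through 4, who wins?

C

D: 33·1 + 38·1 + 39·3 + 17·3 + 38·1 + 25·0 + 13·2 = 303
C: 33·0 + 38·2 + 39·2 + 17·1 + 38·3 + 25·3 + 13·0 = 360
A: 33·2 + 38·0 + 39·0 + 17·2 + 38·2 + 25·1 + 13·1 = 214
B: 33·3 + 38·3 + 39·1 + 17·0 + 38·0 + 25·2 + 13·3 = 341
C has the highest Borda score (360).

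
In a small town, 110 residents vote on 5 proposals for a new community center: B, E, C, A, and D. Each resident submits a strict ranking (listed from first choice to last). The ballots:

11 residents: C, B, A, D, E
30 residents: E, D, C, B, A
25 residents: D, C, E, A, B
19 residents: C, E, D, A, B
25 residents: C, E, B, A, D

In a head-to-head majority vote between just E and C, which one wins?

C

Voters preferring E to C: 30; preferring C to E: 80.
C wins the head-to-head.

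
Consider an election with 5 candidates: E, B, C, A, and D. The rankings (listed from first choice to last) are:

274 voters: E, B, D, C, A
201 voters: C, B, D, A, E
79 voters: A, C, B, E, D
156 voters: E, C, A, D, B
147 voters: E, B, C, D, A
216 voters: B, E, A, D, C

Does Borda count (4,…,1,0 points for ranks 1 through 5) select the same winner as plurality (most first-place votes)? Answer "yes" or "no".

Borda — scores: E 3035, B 2888, C 2077, A 1261, D 1469. Winner: E.
Plurality — first-place votes: E 577, B 216, C 201, A 79, D 0. Winner: E.
The two methods agree.

yes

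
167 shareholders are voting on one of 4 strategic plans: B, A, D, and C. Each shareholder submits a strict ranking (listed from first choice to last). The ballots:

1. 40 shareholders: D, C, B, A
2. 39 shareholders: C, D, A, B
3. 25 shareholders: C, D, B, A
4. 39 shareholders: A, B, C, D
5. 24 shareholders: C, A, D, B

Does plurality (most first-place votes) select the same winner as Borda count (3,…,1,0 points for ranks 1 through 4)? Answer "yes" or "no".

yes

Plurality — first-place votes: B 0, A 39, D 40, C 88. Winner: C.
Borda — scores: B 143, A 204, D 272, C 383. Winner: C.
The two methods agree.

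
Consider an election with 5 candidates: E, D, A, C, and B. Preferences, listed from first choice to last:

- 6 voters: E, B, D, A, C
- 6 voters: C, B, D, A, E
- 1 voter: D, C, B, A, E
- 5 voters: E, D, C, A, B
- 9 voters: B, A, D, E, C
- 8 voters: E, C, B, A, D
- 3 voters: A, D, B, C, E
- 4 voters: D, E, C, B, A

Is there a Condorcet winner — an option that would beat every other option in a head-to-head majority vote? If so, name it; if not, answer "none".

none

Checking pairwise contests:
D beats E 23–19.
B beats D 29–13.
E beats A 23–19.
E beats C 32–10.
E beats B 23–19.
Every option loses at least one head-to-head, so there is no Condorcet winner.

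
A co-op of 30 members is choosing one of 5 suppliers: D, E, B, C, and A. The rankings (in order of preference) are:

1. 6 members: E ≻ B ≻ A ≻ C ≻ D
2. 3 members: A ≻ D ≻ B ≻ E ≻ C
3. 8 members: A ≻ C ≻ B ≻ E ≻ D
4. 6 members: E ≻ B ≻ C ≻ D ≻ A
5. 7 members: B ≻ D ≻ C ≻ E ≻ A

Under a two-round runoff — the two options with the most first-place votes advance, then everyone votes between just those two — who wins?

E

Round 1 first-place votes: D 0, E 12, B 7, C 0, A 11.
E and A advance.
Runoff: E is preferred to A by 19 voters; A by 11.
E wins the runoff.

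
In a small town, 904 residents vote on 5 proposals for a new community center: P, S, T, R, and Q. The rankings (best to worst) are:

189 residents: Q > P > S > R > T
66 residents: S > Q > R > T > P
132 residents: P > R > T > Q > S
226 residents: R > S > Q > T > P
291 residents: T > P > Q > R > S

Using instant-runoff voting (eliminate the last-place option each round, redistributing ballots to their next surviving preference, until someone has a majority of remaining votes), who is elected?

R

Round 1: P 132, S 66, T 291, R 226, Q 189. Eliminate S.
Round 2: P 132, T 291, R 226, Q 255. Eliminate P.
Round 3: T 291, R 358, Q 255. Eliminate Q.
Round 4: T 291, R 613. R has a majority.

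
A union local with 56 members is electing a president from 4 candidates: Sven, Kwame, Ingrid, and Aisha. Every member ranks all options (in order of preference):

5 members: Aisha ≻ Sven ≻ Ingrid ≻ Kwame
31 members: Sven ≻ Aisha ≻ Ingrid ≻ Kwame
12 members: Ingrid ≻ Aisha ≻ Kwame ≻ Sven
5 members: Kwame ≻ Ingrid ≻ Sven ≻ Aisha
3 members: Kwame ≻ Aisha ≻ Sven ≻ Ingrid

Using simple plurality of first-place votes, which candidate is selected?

First-place votes: Sven 31, Kwame 8, Ingrid 12, Aisha 5.
Sven has the most first-place votes.

Sven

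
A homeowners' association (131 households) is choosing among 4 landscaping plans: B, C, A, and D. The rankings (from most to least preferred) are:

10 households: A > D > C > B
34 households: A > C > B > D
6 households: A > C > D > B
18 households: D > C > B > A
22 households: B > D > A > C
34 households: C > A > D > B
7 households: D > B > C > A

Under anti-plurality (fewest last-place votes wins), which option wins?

Last-place votes: B 50, C 22, A 25, D 34.
C is ranked last by the fewest voters, so C wins.

C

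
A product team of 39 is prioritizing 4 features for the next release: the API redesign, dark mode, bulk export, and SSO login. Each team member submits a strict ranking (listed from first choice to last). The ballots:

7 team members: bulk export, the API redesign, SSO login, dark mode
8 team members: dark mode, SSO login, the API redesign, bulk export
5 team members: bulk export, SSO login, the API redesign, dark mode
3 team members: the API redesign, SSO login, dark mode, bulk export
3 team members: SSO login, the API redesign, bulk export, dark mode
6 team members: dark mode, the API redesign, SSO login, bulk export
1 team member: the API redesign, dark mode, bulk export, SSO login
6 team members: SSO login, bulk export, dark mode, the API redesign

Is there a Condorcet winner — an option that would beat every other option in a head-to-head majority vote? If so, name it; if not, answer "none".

SSO login vs the API redesign: 22–17 for SSO login.
SSO login vs dark mode: 24–15 for SSO login.
SSO login vs bulk export: 26–13 for SSO login.
SSO login beats every other option head-to-head.

SSO login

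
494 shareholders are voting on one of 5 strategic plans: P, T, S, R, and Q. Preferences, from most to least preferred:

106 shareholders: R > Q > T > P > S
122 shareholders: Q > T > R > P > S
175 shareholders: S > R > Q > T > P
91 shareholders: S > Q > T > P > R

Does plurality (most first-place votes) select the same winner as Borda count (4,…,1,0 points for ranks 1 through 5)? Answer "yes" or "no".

Plurality — first-place votes: P 0, T 0, S 266, R 106, Q 122. Winner: S.
Borda — scores: P 319, T 935, S 1064, R 1193, Q 1429. Winner: Q.
The two methods disagree.

no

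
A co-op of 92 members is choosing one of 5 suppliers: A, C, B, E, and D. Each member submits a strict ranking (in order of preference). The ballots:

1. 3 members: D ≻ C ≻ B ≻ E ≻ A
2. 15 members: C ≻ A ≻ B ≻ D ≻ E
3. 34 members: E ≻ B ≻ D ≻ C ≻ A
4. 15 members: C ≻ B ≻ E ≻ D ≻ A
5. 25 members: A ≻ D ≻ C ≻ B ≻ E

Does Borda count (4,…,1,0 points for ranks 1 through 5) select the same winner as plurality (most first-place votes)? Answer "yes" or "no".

no

Borda — scores: A 145, C 213, B 208, E 169, D 185. Winner: C.
Plurality — first-place votes: A 25, C 30, B 0, E 34, D 3. Winner: E.
The two methods disagree.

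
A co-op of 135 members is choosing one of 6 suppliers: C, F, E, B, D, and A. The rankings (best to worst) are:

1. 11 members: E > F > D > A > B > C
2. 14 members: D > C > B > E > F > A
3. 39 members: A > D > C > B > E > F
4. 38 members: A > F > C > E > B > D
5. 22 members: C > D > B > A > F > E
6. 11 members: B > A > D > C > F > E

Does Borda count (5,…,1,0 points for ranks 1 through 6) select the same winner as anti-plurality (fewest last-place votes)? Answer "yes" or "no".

no

Borda — scores: C 419, F 243, E 198, B 290, D 380, A 495. Winner: A.
Anti-plurality — last-place votes: C 11, F 39, E 33, B 0, D 38, A 14. Winner: B.
The two methods disagree.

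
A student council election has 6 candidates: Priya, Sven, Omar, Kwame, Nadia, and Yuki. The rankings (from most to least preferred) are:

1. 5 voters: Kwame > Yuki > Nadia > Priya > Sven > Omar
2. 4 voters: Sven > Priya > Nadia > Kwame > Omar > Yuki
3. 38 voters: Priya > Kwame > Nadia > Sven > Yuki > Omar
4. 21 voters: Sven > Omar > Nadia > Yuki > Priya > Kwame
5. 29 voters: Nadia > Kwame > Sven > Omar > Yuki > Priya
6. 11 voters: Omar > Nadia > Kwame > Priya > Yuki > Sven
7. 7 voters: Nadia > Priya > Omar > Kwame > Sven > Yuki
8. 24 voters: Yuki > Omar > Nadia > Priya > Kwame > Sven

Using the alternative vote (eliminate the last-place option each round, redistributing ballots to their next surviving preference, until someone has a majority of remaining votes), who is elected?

Round 1: Priya 38, Sven 25, Omar 11, Kwame 5, Nadia 36, Yuki 24. Eliminate Kwame.
Round 2: Priya 38, Sven 25, Omar 11, Nadia 36, Yuki 29. Eliminate Omar.
Round 3: Priya 38, Sven 25, Nadia 47, Yuki 29. Eliminate Sven.
Round 4: Priya 42, Nadia 68, Yuki 29. Eliminate Yuki.
Round 5: Priya 42, Nadia 97. Nadia has a majority.

Nadia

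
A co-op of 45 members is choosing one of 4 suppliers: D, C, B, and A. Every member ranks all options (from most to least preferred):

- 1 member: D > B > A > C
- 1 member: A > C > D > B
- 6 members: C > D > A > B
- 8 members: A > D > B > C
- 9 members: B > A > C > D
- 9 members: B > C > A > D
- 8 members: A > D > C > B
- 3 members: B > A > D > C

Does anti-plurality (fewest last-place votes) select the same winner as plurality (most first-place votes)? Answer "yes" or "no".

Anti-plurality — last-place votes: D 18, C 12, B 15, A 0. Winner: A.
Plurality — first-place votes: D 1, C 6, B 21, A 17. Winner: B.
The two methods disagree.

no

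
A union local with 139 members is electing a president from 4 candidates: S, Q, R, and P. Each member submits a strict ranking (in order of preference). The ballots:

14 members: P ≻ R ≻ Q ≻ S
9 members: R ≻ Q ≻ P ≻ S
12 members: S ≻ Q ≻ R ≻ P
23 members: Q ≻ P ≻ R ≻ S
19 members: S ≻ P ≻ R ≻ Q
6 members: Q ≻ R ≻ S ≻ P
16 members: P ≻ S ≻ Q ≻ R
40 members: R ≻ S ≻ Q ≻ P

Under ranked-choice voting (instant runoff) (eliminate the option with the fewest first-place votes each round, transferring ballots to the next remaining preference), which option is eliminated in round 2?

Round 1: S 31, Q 29, R 49, P 30. Eliminate Q.
Round 2: S 31, R 55, P 53. Eliminate S.

S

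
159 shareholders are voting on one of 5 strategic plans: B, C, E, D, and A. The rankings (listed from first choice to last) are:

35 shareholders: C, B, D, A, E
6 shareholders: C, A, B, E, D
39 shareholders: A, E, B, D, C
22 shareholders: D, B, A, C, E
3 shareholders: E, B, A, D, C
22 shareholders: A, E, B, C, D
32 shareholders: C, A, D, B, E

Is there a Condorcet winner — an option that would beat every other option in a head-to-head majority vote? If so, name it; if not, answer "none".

A vs B: 99–60 for A.
A vs C: 86–73 for A.
A vs E: 156–3 for A.
A vs D: 102–57 for A.
A beats every other option head-to-head.

A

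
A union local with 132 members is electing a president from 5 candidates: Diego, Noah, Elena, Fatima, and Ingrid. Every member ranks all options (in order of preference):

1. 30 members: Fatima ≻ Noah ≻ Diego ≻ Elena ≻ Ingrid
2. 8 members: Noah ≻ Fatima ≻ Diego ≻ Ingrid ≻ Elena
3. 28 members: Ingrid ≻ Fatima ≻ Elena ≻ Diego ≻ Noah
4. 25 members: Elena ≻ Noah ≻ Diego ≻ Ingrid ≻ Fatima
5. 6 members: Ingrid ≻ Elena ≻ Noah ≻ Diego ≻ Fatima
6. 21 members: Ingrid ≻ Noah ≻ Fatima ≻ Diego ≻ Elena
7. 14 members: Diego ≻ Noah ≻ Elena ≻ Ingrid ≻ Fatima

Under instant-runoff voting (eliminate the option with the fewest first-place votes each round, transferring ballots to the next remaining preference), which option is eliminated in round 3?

Round 1: Diego 14, Noah 8, Elena 25, Fatima 30, Ingrid 55. Eliminate Noah.
Round 2: Diego 14, Elena 25, Fatima 38, Ingrid 55. Eliminate Diego.
Round 3: Elena 39, Fatima 38, Ingrid 55. Eliminate Fatima.

Fatima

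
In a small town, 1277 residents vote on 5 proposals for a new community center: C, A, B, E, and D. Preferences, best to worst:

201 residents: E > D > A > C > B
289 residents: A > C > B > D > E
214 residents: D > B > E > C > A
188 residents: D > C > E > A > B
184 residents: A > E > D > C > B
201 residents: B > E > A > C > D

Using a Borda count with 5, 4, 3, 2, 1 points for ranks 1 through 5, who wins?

C: 201·2 + 289·4 + 214·2 + 188·4 + 184·2 + 201·2 = 3508
A: 201·3 + 289·5 + 214·1 + 188·2 + 184·5 + 201·3 = 4161
B: 201·1 + 289·3 + 214·4 + 188·1 + 184·1 + 201·5 = 3301
E: 201·5 + 289·1 + 214·3 + 188·3 + 184·4 + 201·4 = 4040
D: 201·4 + 289·2 + 214·5 + 188·5 + 184·3 + 201·1 = 4145
A has the highest Borda score (4161).

A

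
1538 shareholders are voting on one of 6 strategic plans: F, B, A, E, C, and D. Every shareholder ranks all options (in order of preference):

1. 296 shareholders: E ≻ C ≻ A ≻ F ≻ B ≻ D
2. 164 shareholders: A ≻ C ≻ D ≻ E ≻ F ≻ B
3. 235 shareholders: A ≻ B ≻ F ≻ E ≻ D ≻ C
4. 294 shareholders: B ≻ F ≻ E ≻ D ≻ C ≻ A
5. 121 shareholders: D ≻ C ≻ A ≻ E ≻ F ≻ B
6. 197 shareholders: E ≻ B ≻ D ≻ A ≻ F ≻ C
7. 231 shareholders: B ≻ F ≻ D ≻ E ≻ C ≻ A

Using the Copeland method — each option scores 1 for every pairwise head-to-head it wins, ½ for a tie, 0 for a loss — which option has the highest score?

F: beats C and D; loses to B, A, and E → score 2.
B: beats F, C, and D; loses to A and E → score 3.
A: beats F and B; loses to E, C, and D → score 2.
E: beats F, B, A, C, and D → score 5.
C: beats A; loses to F, B, E, and D → score 1.
D: beats A and C; loses to F, B, and E → score 2.
E has the best pairwise record.

E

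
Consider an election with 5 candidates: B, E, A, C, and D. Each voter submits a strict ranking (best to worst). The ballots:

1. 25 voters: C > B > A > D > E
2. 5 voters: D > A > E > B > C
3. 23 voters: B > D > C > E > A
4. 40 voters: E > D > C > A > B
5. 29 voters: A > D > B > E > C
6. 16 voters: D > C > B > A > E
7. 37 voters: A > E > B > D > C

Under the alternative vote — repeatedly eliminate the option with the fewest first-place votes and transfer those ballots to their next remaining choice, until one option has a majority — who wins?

C

Round 1: B 23, E 40, A 66, C 25, D 21. Eliminate D.
Round 2: B 23, E 40, A 71, C 41. Eliminate B.
Round 3: E 40, A 71, C 64. Eliminate E.
Round 4: A 71, C 104. C has a majority.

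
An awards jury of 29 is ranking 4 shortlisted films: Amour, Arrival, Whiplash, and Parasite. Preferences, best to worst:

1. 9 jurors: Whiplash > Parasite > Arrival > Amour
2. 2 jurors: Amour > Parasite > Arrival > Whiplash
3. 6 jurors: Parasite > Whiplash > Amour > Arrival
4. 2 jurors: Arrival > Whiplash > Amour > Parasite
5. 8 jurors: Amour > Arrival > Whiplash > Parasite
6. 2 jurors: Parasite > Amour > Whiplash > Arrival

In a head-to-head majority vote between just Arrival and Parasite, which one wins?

Voters preferring Arrival to Parasite: 10; preferring Parasite to Arrival: 19.
Parasite wins the head-to-head.

Parasite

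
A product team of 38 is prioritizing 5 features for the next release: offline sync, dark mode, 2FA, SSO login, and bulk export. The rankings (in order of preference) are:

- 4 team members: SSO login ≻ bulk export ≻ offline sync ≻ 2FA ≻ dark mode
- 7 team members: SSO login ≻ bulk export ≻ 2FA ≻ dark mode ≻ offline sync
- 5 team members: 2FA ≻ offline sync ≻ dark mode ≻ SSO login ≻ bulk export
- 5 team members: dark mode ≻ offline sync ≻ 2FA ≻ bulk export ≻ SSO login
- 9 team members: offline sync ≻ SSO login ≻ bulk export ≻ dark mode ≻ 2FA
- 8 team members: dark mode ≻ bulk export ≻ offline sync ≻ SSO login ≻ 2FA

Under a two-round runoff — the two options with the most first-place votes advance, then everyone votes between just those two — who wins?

SSO login

Round 1 first-place votes: offline sync 9, dark mode 13, 2FA 5, SSO login 11, bulk export 0.
dark mode and SSO login advance.
Runoff: dark mode is preferred to SSO login by 18 voters; SSO login by 20.
SSO login wins the runoff.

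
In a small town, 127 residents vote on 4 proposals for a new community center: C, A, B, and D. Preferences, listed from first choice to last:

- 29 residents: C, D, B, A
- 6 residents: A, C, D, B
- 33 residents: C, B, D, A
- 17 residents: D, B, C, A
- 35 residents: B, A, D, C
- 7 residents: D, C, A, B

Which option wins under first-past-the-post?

First-place votes: C 62, A 6, B 35, D 24.
C has the most first-place votes.

C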